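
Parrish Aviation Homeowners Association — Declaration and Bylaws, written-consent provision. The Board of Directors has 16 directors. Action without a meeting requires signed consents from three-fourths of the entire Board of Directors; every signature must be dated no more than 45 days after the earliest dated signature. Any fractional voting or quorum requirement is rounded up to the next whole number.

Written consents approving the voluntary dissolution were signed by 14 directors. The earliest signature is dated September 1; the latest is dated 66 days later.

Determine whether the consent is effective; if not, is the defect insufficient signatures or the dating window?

Signatures required: three-fourths of 16 — 3/4 of 16 = 12, so 12 needed; 14 signed. Sufficient.
Dating window: the latest signature is 66 days after the earliest; the limit is 45 days. Outside the window.

Not effective — dating-window requirement not satisfied.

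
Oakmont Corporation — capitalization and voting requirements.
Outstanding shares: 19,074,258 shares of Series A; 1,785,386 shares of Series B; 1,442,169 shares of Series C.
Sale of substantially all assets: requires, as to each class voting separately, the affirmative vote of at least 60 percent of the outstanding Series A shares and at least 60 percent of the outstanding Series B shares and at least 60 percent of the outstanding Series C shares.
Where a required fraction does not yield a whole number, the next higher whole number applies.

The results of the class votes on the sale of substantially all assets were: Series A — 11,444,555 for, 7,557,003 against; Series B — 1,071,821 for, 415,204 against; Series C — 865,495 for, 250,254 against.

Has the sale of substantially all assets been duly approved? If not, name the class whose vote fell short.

Series A: 3/5 of 19074258 = 11444554.80, rounded up to 11444555; 11,444,555 required, 11,444,555 in favor — approved.
Series B: 3/5 of 1785386 = 1071231.60, rounded up to 1071232; 1,071,232 required, 1,071,821 in favor — approved.
Series C: 3/5 of 1442169 = 865301.40, rounded up to 865302; 865,302 required, 865,495 in favor — approved.

Approved — every class gave the required vote.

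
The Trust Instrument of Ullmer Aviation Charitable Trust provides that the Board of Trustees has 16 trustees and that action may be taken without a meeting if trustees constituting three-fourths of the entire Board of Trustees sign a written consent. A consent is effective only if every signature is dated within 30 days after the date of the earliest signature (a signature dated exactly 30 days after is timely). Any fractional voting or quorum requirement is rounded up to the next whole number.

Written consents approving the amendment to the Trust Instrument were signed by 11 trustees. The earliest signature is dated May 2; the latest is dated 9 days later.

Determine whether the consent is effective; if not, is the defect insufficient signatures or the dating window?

Signatures required: three-fourths of 16 — 3/4 of 16 = 12, so 12 needed; 11 signed. Insufficient.
Dating window: the latest signature is 9 days after the earliest; the limit is 30 days. Within the window.

Not effective — insufficient signatures.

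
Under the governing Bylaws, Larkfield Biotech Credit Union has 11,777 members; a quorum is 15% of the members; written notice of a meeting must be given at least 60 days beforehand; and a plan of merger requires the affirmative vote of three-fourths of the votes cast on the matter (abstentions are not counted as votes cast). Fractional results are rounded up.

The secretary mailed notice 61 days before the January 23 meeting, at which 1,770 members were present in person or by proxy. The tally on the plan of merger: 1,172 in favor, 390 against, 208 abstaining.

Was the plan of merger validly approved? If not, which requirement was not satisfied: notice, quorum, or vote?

Notice: 61 days given; 60 required. Satisfied.
Quorum: 15% of 11,777 = 1,766.55, rounded up to 1,767; 1,770 present. Satisfied.
Vote: requires three-fourths of the votes cast (1,770 − 208 abstaining = 1,562); 3/4 of 1562 = 1171.50, rounded up to 1172, so 1,172 needed; 1,172 in favor. Satisfied.

Valid — all requirements satisfied.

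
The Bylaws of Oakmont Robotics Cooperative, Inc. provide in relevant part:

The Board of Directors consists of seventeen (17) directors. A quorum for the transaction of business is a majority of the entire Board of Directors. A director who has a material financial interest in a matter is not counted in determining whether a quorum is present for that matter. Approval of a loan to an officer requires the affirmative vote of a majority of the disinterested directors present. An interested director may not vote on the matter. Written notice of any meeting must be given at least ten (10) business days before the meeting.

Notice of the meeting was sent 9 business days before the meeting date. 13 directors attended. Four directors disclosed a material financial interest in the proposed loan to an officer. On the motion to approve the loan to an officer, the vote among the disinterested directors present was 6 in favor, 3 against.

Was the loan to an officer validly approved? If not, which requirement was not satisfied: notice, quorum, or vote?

Invalid — notice requirement not satisfied.

Notice: 9 business days given; 10 required (9 < 10). Not satisfied.
Quorum: 13 present, but the 4 interested directors do not count, leaving 9. Quorum is 9. Satisfied.
Vote: the loan to an officer requires a majority of the disinterested directors present (13 − 4 = 9). A majority of 9 is 5, so 5 affirmative votes are needed; 6 voted in favor. Satisfied.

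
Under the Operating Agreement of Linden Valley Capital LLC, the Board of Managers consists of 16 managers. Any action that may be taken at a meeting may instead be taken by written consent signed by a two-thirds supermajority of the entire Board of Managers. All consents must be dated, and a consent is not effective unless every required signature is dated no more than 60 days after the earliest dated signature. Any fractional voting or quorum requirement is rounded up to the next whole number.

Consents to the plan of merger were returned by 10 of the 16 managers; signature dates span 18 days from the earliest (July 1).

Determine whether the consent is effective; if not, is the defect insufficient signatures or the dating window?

Not effective — insufficient signatures.

Signatures required: a two-thirds supermajority of 16 — 2/3 of 16 = 10.67, rounded up to 11, so 11 needed; 10 signed. Insufficient.
Dating window: the latest signature is 18 days after the earliest; the limit is 60 days. Within the window.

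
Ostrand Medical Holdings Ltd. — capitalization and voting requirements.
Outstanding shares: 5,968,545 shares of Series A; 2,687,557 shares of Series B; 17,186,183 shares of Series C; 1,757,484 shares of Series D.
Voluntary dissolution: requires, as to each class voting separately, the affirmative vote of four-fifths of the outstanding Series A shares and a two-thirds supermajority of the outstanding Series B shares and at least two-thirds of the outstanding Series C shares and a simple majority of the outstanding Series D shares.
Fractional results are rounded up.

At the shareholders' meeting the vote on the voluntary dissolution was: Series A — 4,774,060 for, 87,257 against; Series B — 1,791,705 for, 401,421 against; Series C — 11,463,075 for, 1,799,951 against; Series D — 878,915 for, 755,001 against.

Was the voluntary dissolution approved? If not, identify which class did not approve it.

Series A: 4/5 of 5968545 = 4774836; 4,774,836 required, 4,774,060 in favor — not approved.
Series B: 2/3 of 2687557 = 1791704.67, rounded up to 1791705; 1,791,705 required, 1,791,705 in favor — approved.
Series C: 2/3 of 17186183 = 11457455.33, rounded up to 11457456; 11,457,456 required, 11,463,075 in favor — approved.
Series D: a majority of 1757484 is 878743; 878,743 required, 878,915 in favor — approved.

Not approved — the Series A shares did not give the required vote.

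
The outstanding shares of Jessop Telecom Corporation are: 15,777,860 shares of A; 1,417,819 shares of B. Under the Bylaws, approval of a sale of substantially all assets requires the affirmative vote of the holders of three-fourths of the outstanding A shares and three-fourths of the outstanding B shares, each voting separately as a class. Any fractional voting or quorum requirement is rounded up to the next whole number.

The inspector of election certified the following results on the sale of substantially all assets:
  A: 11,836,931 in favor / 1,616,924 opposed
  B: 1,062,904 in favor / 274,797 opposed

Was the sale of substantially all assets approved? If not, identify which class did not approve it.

Not approved — the B shares did not give the required vote.

A: 3/4 of 15777860 = 11833395; 11,833,395 required, 11,836,931 in favor — approved.
B: 3/4 of 1417819 = 1063364.25, rounded up to 1063365; 1,063,365 required, 1,062,904 in favor — not approved.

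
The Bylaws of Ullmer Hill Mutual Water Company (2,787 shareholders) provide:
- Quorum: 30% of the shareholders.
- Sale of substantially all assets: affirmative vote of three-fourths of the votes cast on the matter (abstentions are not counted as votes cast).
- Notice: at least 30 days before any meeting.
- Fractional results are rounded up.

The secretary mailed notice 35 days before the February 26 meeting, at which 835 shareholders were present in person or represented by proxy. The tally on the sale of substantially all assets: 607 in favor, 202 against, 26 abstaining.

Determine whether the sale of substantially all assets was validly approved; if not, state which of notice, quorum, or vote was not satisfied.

Invalid — quorum requirement not satisfied.

Notice: 35 days given; 30 required. Satisfied.
Quorum: 30% of 2,787 = 836.10, rounded up to 837; 835 present. Not satisfied.
Vote: requires three-fourths of the votes cast (835 − 26 abstaining = 809); 3/4 of 809 = 606.75, rounded up to 607, so 607 needed; 607 in favor. Satisfied.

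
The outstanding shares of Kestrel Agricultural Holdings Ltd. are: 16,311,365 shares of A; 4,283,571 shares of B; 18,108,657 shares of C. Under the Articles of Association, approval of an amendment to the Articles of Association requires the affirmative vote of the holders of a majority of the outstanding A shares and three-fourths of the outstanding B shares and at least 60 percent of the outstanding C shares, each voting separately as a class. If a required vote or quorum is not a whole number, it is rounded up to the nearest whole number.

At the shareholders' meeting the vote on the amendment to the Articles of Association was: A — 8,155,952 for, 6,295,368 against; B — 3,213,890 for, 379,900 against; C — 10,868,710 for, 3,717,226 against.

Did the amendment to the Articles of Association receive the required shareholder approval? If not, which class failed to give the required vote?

A: a majority of 16311365 is 8155683; 8,155,683 required, 8,155,952 in favor — approved.
B: 3/4 of 4283571 = 3212678.25, rounded up to 3212679; 3,212,679 required, 3,213,890 in favor — approved.
C: 3/5 of 18108657 = 10865194.20, rounded up to 10865195; 10,865,195 required, 10,868,710 in favor — approved.

Approved — every class gave the required vote.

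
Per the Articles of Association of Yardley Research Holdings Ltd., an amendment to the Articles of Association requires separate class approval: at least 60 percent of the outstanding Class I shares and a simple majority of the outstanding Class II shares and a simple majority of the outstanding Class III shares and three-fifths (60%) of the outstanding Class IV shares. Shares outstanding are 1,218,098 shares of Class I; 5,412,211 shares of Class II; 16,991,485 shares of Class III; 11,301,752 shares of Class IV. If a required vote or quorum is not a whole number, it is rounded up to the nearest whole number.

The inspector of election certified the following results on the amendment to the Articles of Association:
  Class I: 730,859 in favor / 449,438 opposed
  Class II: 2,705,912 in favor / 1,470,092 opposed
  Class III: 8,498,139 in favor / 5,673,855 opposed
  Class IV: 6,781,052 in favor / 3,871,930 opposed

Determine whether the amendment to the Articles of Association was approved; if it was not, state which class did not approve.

Class I: 3/5 of 1218098 = 730858.80, rounded up to 730859; 730,859 required, 730,859 in favor — approved.
Class II: a majority of 5412211 is 2706106; 2,706,106 required, 2,705,912 in favor — not approved.
Class III: a majority of 16991485 is 8495743; 8,495,743 required, 8,498,139 in favor — approved.
Class IV: 3/5 of 11301752 = 6781051.20, rounded up to 6781052; 6,781,052 required, 6,781,052 in favor — approved.

Not approved — the Class II shares did not give the required vote.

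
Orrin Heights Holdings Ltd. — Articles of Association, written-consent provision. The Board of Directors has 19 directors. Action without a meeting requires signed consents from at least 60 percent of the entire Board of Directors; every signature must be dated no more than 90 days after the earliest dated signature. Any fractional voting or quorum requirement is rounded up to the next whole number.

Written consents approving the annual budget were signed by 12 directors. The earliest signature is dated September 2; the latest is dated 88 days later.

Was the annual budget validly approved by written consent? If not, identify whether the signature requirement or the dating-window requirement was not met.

Effective — both the signature and dating-window requirements are satisfied.

Signatures required: at least 60 percent of 19 — 3/5 of 19 = 11.40, rounded up to 12, so 12 needed; 12 signed. Sufficient.
Dating window: the latest signature is 88 days after the earliest; the limit is 90 days. Within the window.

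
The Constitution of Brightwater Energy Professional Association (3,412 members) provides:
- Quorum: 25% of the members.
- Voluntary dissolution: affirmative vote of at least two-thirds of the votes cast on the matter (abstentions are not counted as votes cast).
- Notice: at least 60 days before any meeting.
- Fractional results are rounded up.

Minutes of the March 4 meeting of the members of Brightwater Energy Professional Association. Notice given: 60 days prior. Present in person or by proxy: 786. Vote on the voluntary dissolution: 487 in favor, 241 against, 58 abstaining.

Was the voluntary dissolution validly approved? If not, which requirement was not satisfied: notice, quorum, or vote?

Invalid — quorum requirement not satisfied.

Notice: 60 days given; 60 required. Satisfied.
Quorum: 25% of 3,412 = 853; 786 present. Not satisfied.
Vote: requires two-thirds of the votes cast (786 − 58 abstaining = 728); 2/3 of 728 = 485.33, rounded up to 486, so 486 needed; 487 in favor. Satisfied.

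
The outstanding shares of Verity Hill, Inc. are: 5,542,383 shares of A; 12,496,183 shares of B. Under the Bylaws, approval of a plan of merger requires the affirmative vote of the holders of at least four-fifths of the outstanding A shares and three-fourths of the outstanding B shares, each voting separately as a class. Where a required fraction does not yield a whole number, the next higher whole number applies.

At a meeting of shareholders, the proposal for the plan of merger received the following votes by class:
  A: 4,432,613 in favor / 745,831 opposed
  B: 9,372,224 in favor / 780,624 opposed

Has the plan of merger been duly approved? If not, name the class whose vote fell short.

Not approved — the A shares did not give the required vote.

A: 4/5 of 5542383 = 4433906.40, rounded up to 4433907; 4,433,907 required, 4,432,613 in favor — not approved.
B: 3/4 of 12496183 = 9372137.25, rounded up to 9372138; 9,372,138 required, 9,372,224 in favor — approved.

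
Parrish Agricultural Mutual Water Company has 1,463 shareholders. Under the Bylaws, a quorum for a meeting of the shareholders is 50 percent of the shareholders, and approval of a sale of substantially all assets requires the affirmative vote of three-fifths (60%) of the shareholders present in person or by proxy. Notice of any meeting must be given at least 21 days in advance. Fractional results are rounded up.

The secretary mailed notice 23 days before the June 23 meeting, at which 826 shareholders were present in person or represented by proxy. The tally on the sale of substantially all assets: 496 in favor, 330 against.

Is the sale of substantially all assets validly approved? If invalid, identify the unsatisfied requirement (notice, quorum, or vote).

Valid — all requirements satisfied.

Notice: 23 days given; 21 required. Satisfied.
Quorum: 50% of 1,463 = 731.50, rounded up to 732; 826 present. Satisfied.
Vote: requires three-fifths of those present (826); 3/5 of 826 = 495.60, rounded up to 496, so 496 needed; 496 in favor. Satisfied.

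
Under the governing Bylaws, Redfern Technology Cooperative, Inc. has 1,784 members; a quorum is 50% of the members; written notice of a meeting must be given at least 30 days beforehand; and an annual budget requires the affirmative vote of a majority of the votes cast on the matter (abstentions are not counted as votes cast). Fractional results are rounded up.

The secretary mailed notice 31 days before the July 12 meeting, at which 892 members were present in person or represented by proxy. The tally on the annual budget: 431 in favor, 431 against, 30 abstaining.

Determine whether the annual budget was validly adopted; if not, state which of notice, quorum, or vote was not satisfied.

Invalid — vote requirement not satisfied.

Notice: 31 days given; 30 required. Satisfied.
Quorum: 50% of 1,784 = 892; 892 present. Satisfied.
Vote: requires a majority of the votes cast (892 − 30 abstaining = 862); a majority of 862 is 432, so 432 needed; 431 in favor. Not satisfied.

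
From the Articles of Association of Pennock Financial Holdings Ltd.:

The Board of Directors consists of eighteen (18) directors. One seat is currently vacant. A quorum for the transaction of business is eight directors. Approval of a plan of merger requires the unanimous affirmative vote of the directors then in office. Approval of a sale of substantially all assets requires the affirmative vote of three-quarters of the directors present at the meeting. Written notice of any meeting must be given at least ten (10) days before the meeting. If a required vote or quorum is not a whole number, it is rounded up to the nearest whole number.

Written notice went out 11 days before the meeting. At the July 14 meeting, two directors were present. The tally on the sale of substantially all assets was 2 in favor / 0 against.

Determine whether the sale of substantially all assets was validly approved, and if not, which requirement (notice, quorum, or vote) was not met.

Invalid — quorum requirement not satisfied.

Notice: 11 days given; 10 required (11 ≥ 10). Satisfied.
Quorum: 2 present; quorum is 8. Not satisfied.
Vote: the sale of substantially all assets requires three-fourths of the directors present (2). 3/4 of 2 = 1.50, rounded up to 2, so 2 affirmative votes are needed; 2 voted in favor. Satisfied. (Moot — without a quorum no business can be validly transacted.)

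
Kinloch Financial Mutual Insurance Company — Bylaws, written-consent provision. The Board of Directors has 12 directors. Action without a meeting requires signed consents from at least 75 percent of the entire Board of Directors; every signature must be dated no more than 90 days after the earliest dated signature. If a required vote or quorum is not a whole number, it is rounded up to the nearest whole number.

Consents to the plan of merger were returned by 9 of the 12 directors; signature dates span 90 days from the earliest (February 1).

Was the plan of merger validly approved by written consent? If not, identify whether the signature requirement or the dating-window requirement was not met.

Signatures required: at least 75 percent of 12 — 3/4 of 12 = 9, so 9 needed; 9 signed. Sufficient.
Dating window: the latest signature is 90 days after the earliest; the limit is 90 days. Within the window.

Effective — both the signature and dating-window requirements are satisfied.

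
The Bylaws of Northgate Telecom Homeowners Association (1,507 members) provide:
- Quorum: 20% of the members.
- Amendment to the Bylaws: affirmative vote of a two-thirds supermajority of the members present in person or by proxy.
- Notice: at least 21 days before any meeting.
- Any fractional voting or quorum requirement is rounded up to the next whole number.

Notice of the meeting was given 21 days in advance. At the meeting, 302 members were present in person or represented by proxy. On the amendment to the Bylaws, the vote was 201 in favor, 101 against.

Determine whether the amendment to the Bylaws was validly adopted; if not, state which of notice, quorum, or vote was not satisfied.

Invalid — vote requirement not satisfied.

Notice: 21 days given; 21 required. Satisfied.
Quorum: 20% of 1,507 = 301.40, rounded up to 302; 302 present. Satisfied.
Vote: requires two-thirds of those present (302); 2/3 of 302 = 201.33, rounded up to 202, so 202 needed; 201 in favor. Not satisfied.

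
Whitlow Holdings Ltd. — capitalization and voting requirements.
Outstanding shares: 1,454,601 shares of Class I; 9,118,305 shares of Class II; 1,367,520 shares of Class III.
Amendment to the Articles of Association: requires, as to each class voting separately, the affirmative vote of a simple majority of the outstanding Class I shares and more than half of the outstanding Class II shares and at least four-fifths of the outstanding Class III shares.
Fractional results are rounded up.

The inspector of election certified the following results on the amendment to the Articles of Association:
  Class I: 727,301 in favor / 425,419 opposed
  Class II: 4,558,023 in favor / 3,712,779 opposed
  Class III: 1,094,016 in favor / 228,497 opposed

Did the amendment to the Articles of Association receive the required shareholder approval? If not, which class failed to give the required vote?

Not approved — the Class II shares did not give the required vote.

Class I: a majority of 1454601 is 727301; 727,301 required, 727,301 in favor — approved.
Class II: a majority of 9118305 is 4559153; 4,559,153 required, 4,558,023 in favor — not approved.
Class III: 4/5 of 1367520 = 1094016; 1,094,016 required, 1,094,016 in favor — approved.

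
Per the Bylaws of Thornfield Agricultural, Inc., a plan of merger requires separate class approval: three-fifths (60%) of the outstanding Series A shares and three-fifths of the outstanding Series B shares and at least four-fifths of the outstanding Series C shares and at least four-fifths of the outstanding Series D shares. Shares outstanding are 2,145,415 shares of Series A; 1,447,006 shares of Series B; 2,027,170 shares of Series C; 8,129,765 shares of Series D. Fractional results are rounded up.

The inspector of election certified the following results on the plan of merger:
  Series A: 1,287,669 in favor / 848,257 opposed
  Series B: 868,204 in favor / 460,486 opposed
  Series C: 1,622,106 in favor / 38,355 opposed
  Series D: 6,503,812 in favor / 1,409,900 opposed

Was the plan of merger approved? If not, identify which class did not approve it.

Series A: 3/5 of 2145415 = 1287249; 1,287,249 required, 1,287,669 in favor — approved.
Series B: 3/5 of 1447006 = 868203.60, rounded up to 868204; 868,204 required, 868,204 in favor — approved.
Series C: 4/5 of 2027170 = 1621736; 1,621,736 required, 1,622,106 in favor — approved.
Series D: 4/5 of 8129765 = 6503812; 6,503,812 required, 6,503,812 in favor — approved.

Approved — every class gave the required vote.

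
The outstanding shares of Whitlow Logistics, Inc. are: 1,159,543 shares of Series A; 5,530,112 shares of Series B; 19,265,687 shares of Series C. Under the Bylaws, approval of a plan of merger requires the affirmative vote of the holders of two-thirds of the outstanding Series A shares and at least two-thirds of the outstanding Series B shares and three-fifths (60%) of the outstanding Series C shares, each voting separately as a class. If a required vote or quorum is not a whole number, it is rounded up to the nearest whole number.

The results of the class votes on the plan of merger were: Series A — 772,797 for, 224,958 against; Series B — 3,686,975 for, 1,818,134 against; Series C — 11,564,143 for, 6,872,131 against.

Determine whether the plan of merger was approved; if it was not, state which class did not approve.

Series A: 2/3 of 1159543 = 773028.67, rounded up to 773029; 773,029 required, 772,797 in favor — not approved.
Series B: 2/3 of 5530112 = 3686741.33, rounded up to 3686742; 3,686,742 required, 3,686,975 in favor — approved.
Series C: 3/5 of 19265687 = 11559412.20, rounded up to 11559413; 11,559,413 required, 11,564,143 in favor — approved.

Not approved — the Series A shares did not give the required vote.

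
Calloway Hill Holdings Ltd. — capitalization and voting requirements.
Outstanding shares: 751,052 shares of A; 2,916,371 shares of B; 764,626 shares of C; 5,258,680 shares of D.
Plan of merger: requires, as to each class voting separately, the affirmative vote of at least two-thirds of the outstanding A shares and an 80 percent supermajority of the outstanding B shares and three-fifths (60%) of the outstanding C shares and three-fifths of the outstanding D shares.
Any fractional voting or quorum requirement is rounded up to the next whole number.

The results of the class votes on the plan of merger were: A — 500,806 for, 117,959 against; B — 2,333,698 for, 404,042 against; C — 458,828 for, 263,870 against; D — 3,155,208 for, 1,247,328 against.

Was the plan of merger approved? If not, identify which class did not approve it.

A: 2/3 of 751052 = 500701.33, rounded up to 500702; 500,702 required, 500,806 in favor — approved.
B: 4/5 of 2916371 = 2333096.80, rounded up to 2333097; 2,333,097 required, 2,333,698 in favor — approved.
C: 3/5 of 764626 = 458775.60, rounded up to 458776; 458,776 required, 458,828 in favor — approved.
D: 3/5 of 5258680 = 3155208; 3,155,208 required, 3,155,208 in favor — approved.

Approved — every class gave the required vote.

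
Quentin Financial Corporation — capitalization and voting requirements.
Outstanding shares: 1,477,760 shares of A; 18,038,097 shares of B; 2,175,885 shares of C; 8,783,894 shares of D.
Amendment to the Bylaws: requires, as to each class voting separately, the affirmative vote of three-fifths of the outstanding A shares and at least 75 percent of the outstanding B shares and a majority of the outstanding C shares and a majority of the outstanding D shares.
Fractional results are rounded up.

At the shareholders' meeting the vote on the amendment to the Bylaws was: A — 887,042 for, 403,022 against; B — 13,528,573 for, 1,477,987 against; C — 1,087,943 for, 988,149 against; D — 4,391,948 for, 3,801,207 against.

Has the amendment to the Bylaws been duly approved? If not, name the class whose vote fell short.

A: 3/5 of 1477760 = 886656; 886,656 required, 887,042 in favor — approved.
B: 3/4 of 18038097 = 13528572.75, rounded up to 13528573; 13,528,573 required, 13,528,573 in favor — approved.
C: a majority of 2175885 is 1087943; 1,087,943 required, 1,087,943 in favor — approved.
D: a majority of 8783894 is 4391948; 4,391,948 required, 4,391,948 in favor — approved.

Approved — every class gave the required vote.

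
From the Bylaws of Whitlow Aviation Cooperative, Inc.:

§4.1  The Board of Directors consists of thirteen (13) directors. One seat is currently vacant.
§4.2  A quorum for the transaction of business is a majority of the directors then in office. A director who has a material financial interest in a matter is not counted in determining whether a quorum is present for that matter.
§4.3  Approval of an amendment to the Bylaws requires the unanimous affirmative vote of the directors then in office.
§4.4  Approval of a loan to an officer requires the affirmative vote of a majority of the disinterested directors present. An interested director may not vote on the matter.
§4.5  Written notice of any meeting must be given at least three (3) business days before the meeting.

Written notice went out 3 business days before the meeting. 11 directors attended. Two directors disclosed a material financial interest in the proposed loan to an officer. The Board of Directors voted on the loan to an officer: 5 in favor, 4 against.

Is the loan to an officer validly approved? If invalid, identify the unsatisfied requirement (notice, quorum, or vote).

Notice: 3 business days given; 3 required (3 ≥ 3). Satisfied.
Quorum: 11 present, but the 2 interested directors do not count, leaving 9. Quorum is 7. Satisfied.
Vote: the loan to an officer requires a majority of the disinterested directors present (11 − 2 = 9). A majority of 9 is 5, so 5 affirmative votes are needed; 5 voted in favor. Satisfied.

Valid — all requirements satisfied.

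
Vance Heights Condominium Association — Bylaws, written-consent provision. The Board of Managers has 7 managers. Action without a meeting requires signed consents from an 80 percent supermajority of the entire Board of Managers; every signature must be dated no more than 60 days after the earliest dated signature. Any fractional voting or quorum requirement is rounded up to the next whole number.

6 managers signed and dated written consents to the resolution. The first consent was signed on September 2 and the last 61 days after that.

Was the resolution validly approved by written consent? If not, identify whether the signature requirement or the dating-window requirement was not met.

Signatures required: an 80 percent supermajority of 7 — 4/5 of 7 = 5.60, rounded up to 6, so 6 needed; 6 signed. Sufficient.
Dating window: the latest signature is 61 days after the earliest; the limit is 60 days. Outside the window.

Not effective — dating-window requirement not satisfied.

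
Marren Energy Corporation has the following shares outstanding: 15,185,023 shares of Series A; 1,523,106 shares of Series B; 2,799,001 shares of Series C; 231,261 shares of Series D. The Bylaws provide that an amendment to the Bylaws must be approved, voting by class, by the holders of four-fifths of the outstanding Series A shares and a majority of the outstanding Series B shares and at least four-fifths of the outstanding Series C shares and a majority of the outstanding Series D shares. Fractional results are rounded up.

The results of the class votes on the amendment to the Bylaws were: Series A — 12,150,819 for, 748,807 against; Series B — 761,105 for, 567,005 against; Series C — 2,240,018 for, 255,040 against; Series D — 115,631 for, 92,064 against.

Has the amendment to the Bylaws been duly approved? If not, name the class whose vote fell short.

Not approved — the Series B shares did not give the required vote.

Series A: 4/5 of 15185023 = 12148018.40, rounded up to 12148019; 12,148,019 required, 12,150,819 in favor — approved.
Series B: a majority of 1523106 is 761554; 761,554 required, 761,105 in favor — not approved.
Series C: 4/5 of 2799001 = 2239200.80, rounded up to 2239201; 2,239,201 required, 2,240,018 in favor — approved.
Series D: a majority of 231261 is 115631; 115,631 required, 115,631 in favor — approved.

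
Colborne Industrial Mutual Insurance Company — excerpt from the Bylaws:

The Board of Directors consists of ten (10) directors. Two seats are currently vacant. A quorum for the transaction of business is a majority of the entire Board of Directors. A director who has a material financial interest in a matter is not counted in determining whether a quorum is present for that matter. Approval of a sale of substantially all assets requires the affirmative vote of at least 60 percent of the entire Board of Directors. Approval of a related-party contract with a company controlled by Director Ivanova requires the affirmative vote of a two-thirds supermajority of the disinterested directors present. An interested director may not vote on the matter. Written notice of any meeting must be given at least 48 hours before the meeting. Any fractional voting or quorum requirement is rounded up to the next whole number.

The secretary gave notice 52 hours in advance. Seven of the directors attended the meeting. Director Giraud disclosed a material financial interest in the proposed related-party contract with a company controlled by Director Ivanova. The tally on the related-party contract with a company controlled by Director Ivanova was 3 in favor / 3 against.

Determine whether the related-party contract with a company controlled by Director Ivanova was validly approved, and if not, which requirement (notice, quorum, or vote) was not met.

Invalid — vote requirement not satisfied.

Notice: 52 hours given; 48 required (52 ≥ 48). Satisfied.
Quorum: 7 present, but the 1 interested director does not count, leaving 6. Quorum is 6. Satisfied.
Vote: the related-party contract with a company controlled by Director Ivanova requires two-thirds of the disinterested directors present (7 − 1 = 6). 2/3 of 6 = 4, so 4 affirmative votes are needed; 3 voted in favor. Not satisfied.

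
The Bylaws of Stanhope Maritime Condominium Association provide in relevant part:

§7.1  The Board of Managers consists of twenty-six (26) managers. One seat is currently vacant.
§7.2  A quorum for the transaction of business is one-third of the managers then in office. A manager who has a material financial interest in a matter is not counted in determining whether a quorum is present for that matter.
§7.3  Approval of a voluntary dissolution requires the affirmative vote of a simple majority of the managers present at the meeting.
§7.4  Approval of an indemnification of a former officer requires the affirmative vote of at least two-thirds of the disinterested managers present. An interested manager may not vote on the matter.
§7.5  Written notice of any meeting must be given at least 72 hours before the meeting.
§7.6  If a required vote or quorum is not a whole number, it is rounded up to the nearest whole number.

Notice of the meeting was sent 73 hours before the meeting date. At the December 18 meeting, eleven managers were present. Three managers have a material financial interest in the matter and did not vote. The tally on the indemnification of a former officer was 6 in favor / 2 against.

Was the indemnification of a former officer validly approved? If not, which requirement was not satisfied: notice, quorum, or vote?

Notice: 73 hours given; 72 required (73 ≥ 72). Satisfied.
Quorum: 11 present, but the 3 interested managers do not count, leaving 8. Quorum is 9. Not satisfied.
Vote: the indemnification of a former officer requires two-thirds of the disinterested managers present (11 − 3 = 8). 2/3 of 8 = 5.33, rounded up to 6, so 6 affirmative votes are needed; 6 voted in favor. Satisfied. (Moot — without a quorum no business can be validly transacted.)

Invalid — quorum requirement not satisfied.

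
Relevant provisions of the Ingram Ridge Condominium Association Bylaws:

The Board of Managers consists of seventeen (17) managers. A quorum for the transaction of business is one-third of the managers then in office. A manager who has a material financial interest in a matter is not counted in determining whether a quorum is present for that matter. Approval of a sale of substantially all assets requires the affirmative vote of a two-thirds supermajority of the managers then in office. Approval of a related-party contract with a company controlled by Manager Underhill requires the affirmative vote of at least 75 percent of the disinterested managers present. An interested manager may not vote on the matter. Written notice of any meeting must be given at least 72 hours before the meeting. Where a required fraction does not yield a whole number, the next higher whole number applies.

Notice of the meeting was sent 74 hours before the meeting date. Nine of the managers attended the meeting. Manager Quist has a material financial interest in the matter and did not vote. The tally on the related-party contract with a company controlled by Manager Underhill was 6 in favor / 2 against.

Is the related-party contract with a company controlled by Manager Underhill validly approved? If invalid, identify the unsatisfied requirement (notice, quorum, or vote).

Valid — all requirements satisfied.

Notice: 74 hours given; 72 required (74 ≥ 72). Satisfied.
Quorum: 9 present, but the 1 interested manager does not count, leaving 8. Quorum is 6. Satisfied.
Vote: the related-party contract with a company controlled by Manager Underhill requires three-fourths of the disinterested managers present (9 − 1 = 8). 3/4 of 8 = 6, so 6 affirmative votes are needed; 6 voted in favor. Satisfied.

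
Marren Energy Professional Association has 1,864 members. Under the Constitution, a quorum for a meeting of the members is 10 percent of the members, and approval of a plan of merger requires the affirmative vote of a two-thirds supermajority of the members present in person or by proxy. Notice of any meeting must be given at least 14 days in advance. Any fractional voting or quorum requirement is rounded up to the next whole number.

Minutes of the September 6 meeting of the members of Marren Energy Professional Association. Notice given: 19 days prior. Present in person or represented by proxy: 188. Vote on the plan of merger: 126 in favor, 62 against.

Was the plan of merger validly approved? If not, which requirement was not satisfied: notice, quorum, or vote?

Notice: 19 days given; 14 required. Satisfied.
Quorum: 10% of 1,864 = 186.40, rounded up to 187; 188 present. Satisfied.
Vote: requires two-thirds of those present (188); 2/3 of 188 = 125.33, rounded up to 126, so 126 needed; 126 in favor. Satisfied.

Valid — all requirements satisfied.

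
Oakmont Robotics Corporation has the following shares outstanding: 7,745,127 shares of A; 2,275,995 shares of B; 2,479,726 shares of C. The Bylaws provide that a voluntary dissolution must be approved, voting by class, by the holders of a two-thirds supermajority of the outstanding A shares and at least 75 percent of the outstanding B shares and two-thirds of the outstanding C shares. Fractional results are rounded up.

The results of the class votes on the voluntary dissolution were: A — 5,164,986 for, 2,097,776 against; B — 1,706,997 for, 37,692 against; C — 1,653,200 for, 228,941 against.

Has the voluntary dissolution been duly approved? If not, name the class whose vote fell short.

Approved — every class gave the required vote.

A: 2/3 of 7745127 = 5163418; 5,163,418 required, 5,164,986 in favor — approved.
B: 3/4 of 2275995 = 1706996.25, rounded up to 1706997; 1,706,997 required, 1,706,997 in favor — approved.
C: 2/3 of 2479726 = 1653150.67, rounded up to 1653151; 1,653,151 required, 1,653,200 in favor — approved.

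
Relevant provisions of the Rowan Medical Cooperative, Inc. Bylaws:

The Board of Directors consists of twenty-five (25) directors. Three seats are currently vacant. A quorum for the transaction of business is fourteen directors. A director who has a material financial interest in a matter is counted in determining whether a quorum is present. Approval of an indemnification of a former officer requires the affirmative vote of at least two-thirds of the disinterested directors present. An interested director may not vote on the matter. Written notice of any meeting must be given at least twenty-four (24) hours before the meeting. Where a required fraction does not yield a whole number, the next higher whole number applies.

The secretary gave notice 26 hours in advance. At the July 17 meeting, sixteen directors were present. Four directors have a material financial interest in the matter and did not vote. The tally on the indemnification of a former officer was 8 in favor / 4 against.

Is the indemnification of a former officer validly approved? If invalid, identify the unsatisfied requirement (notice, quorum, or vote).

Notice: 26 hours given; 24 required (26 ≥ 24). Satisfied.
Quorum: 16 present (interested directors count toward quorum); quorum is 14. Satisfied.
Vote: the indemnification of a former officer requires two-thirds of the disinterested directors present (16 − 4 = 12). 2/3 of 12 = 8, so 8 affirmative votes are needed; 8 voted in favor. Satisfied.

Valid — all requirements satisfied.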